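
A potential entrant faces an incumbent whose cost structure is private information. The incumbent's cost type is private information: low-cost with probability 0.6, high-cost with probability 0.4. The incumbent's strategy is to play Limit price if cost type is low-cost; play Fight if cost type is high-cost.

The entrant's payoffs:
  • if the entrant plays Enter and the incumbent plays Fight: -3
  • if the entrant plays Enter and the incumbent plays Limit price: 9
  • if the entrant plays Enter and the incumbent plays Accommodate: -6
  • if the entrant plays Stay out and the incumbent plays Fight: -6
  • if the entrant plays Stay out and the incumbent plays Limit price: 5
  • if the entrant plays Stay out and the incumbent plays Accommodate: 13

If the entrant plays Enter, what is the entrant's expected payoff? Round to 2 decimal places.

E[Enter] = 0.6·9 + 0.4·(-3) = 5.4 + (-1.2) = 4.2

4.20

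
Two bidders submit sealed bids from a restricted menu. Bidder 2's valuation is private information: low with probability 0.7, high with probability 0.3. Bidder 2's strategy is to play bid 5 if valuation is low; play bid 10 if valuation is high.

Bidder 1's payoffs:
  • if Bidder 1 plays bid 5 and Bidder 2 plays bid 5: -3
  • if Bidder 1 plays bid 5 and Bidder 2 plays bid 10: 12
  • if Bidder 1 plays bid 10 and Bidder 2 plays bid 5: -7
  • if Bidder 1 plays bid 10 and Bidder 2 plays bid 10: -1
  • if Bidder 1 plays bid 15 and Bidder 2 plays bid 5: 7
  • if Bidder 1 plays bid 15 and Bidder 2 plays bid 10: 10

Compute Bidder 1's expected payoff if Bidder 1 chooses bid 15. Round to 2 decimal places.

7.90

E[bid 15] = 0.7·7 + 0.3·10 = 4.9 + 3 = 7.9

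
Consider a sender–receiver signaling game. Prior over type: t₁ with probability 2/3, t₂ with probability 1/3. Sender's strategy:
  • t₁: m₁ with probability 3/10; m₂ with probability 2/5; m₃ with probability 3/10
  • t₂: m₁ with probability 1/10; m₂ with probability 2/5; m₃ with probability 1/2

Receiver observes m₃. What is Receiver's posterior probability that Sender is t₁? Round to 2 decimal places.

0.55

P(m₃) = (2/3)·(3/10) + (1/3)·(1/2) = 11/30
P(t₁ | m₃) = ((2/3)·(3/10)) / (11/30) = (1/5) / (11/30) = 6/11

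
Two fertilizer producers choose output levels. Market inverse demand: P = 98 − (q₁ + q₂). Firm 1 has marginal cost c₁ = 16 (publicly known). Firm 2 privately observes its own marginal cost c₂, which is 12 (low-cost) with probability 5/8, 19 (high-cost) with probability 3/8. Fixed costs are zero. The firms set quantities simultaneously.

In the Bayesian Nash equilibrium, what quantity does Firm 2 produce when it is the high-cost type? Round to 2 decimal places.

26.06

Firm 2 with cost c maximizes (98 − (q₁+q₂) − c)·q₂, giving q₂(c) = (98 − c − q₁)/2.
E[c₂] = 5/8·12 + 3/8·19 = 14.625
Firm 1's FOC against E[q₂] yields q₁ = (98 − 2·16 + E[c₂])/3 = (98 − 32 + 14.625)/3 = 26.875.
q₂(high-cost) = (98 − 19 − 26.875)/2 = 26.0625.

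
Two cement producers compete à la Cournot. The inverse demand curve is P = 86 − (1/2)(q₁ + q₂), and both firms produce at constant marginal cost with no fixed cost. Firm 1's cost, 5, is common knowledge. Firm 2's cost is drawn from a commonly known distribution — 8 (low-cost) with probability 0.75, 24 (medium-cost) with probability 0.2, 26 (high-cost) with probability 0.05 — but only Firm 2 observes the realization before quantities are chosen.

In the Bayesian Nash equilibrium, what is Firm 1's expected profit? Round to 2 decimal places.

1724.80

Type-c best response for Firm 2: q₂(c) = (86 − c) − q₁/2.
Firm 1 maximizes expected profit; its first-order condition is 86 − q₁ − (1/2)E[q₂] − 5 = 0.
Substituting E[q₂] and solving: E[c₂] = 12.1, so q₁ = (86 − 2·5 + 12.1)/(3/2) = 58.7333.
E[P] = 86 − (1/2)·(q₁ + E[q₂]) = 34.3667; Firm 1's expected profit = (E[P] − 5)·q₁ = (34.3667 − 5)·58.7333 = 1724.8.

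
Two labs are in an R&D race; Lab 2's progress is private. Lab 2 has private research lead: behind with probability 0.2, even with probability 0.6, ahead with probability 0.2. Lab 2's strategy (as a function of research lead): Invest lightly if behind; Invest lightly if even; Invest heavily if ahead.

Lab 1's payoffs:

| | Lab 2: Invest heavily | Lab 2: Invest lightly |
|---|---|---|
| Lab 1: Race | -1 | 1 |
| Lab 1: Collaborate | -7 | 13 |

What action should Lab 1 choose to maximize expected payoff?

Collaborate

E[Race] = 0.2·(1) + 0.6·(1) + 0.2·(-1) = 0.6
E[Collaborate] = 0.2·(13) + 0.6·(13) + 0.2·(-7) = 9
Best response: Collaborate (9 is the largest).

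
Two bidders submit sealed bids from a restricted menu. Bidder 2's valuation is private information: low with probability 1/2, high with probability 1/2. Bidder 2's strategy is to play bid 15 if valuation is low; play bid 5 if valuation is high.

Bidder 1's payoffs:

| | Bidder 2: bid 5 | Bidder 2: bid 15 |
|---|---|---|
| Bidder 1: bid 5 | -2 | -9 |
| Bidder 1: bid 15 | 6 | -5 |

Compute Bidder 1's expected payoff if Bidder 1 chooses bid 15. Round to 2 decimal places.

Take the expectation over Bidder 2's valuation, weighting each type's action by its prior probability.
E[bid 15] = 1/2·(-5) + 1/2·6 = (-5/2) + 3 = 1/2

0.50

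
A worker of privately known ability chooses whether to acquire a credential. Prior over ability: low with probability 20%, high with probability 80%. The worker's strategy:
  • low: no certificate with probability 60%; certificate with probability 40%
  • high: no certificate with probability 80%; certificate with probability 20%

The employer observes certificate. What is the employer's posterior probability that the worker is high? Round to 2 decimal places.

P(certificate) = 0.2·0.4 + 0.8·0.2 = 0.24
P(high | certificate) = (0.8·0.2) / 0.24 = 0.16 / 0.24 = 0.666667

0.67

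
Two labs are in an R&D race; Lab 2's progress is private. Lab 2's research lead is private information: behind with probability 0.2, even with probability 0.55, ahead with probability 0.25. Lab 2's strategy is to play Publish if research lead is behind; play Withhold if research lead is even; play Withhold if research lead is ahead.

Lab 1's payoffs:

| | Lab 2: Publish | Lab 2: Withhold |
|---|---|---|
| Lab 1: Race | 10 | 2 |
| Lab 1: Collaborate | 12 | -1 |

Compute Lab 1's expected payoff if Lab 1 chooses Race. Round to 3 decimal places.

E[Race] = 0.2·10 + 0.55·2 + 0.25·2 = 2 + 1.1 + 0.5 = 3.6

3.600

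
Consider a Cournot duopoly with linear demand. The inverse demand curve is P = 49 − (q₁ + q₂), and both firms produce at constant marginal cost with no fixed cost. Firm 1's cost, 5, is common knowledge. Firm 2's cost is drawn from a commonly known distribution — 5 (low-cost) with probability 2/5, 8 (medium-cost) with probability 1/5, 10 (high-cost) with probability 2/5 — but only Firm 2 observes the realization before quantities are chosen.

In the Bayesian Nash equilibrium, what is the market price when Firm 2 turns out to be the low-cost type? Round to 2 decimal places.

Firm 2 with cost c maximizes (49 − (q₁+q₂) − c)·q₂, giving q₂(c) = (49 − c − q₁)/2.
E[c₂] = 2/5·5 + 1/5·8 + 2/5·10 = 7.6
Firm 1's FOC against E[q₂] yields q₁ = (49 − 2·5 + E[c₂])/3 = (49 − 10 + 7.6)/3 = 15.5333.
q₂(low-cost) = 14.2333, so P = 49 − (15.5333 + 14.2333) = 19.2333.

19.23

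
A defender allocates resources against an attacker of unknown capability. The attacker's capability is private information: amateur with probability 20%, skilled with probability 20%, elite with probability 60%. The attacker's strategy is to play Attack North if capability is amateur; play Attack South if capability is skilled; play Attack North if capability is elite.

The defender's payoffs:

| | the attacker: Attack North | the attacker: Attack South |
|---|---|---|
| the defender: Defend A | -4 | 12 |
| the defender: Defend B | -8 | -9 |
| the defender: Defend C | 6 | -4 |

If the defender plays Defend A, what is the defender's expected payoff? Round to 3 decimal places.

Take the expectation over the attacker's capability, weighting each type's action by its prior probability.
E[Defend A] = 0.2·(-4) + 0.2·12 + 0.6·(-4) = (-0.8) + 2.4 + (-2.4) = -0.8

-0.800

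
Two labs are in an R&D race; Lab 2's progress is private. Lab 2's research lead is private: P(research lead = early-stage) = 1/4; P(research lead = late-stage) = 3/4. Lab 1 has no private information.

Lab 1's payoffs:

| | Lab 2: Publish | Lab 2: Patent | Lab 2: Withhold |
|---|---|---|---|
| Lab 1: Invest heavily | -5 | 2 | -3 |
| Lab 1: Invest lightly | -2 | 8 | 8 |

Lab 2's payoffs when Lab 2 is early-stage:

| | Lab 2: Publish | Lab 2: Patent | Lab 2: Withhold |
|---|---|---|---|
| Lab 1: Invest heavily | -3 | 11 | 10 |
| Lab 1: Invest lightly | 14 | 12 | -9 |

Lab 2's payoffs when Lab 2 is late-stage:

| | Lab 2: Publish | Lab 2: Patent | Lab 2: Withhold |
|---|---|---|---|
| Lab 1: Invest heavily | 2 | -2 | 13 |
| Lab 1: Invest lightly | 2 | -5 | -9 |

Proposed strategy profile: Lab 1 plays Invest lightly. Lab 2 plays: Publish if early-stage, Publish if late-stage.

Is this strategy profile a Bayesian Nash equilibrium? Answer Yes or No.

Lab 1 plays Invest lightly: E[Invest lightly] = 1/4·(-2) + 3/4·(-2) = -2; E[Invest heavily] = -5. Best-responding. ✓
Lab 2 (research lead early-stage), facing Invest lightly: Publish gives 14, Patent gives 12, Withhold gives -9. Proposed Publish is best. ✓
Lab 2 (research lead late-stage), facing Invest lightly: Publish gives 2, Patent gives -5, Withhold gives -9. Proposed Publish is best. ✓

Yes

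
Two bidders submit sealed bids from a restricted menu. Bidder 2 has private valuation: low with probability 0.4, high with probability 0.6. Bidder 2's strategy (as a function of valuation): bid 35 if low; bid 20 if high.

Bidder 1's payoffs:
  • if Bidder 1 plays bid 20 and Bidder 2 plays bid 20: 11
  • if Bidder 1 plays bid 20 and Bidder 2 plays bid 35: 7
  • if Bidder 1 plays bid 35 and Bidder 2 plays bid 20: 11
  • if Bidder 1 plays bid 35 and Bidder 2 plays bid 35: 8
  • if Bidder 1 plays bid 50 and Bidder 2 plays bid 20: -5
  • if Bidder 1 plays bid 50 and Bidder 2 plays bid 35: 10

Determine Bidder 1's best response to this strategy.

E[bid 20] = 0.4·(7) + 0.6·(11) = 9.4
E[bid 35] = 0.4·(8) + 0.6·(11) = 9.8
E[bid 50] = 0.4·(10) + 0.6·(-5) = 1
Best response: bid 35 (9.8 is the largest).

bid 35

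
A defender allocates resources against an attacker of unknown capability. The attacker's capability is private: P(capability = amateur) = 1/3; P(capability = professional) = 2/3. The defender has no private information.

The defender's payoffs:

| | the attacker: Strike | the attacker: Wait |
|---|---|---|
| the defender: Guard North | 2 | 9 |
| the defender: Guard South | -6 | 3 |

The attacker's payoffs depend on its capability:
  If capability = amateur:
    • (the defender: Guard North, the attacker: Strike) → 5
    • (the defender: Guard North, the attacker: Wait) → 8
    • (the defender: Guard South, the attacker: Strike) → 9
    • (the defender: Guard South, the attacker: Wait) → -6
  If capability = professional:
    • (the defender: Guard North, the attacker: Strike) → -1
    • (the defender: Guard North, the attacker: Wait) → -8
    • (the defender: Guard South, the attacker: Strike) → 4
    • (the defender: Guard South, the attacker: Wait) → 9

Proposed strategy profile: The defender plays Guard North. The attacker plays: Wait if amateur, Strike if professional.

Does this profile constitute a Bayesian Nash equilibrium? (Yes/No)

Yes

The defender plays Guard North: E[Guard North] = 1/3·(9) + 2/3·(2) = 13/3; E[Guard South] = -3. Best-responding. ✓
The attacker (capability amateur), facing Guard North: Strike gives 5, Wait gives 8. Proposed Wait is best. ✓
The attacker (capability professional), facing Guard North: Strike gives -1, Wait gives -8. Proposed Strike is best. ✓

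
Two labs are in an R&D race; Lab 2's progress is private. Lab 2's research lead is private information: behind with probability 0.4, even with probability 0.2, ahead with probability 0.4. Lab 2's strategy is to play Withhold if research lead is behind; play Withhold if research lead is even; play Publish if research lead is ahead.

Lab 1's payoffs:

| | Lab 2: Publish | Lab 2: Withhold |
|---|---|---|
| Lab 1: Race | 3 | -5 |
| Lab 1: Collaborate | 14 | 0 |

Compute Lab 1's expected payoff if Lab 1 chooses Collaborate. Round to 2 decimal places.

5.60

E[Collaborate] = 0.4·0 + 0.2·0 + 0.4·14 = 0 + 0 + 5.6 = 5.6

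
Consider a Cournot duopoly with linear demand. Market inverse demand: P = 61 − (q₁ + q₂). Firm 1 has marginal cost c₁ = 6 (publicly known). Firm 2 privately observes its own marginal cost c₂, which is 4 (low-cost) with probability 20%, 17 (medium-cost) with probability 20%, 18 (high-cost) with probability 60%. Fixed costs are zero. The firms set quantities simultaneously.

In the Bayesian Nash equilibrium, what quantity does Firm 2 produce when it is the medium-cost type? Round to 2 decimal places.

11.33

Type-c best response for Firm 2: q₂(c) = (61 − c)/2 − q₁/2.
Firm 1 maximizes expected profit; its first-order condition is 61 − 2q₁ − E[q₂] − 6 = 0.
Substituting E[q₂] and solving: E[c₂] = 15, so q₁ = (61 − 2·6 + 15)/3 = 21.3333.
q₂(medium-cost) = (61 − 17 − 21.3333)/2 = 11.3333.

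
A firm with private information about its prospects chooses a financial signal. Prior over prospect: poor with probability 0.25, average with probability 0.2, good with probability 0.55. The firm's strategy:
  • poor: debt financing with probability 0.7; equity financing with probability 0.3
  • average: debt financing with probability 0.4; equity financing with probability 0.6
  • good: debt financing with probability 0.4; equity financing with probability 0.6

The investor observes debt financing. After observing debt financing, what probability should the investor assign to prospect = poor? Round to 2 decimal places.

Apply Bayes' rule using the sender's strategy as the likelihood.
P(debt financing) = 0.25·0.7 + 0.2·0.4 + 0.55·0.4 = 0.475
P(poor | debt financing) = (0.25·0.7) / 0.475 = 0.175 / 0.475 = 0.368421

0.37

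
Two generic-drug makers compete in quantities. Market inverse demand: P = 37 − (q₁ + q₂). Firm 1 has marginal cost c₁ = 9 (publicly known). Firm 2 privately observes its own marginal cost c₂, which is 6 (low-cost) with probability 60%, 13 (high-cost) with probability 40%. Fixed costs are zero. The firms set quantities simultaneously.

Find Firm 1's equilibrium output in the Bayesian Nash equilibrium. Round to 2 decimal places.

9.27

Type-c best response for Firm 2: q₂(c) = (37 − c)/2 − q₁/2.
Firm 1 maximizes expected profit; its first-order condition is 37 − 2q₁ − E[q₂] − 9 = 0.
Substituting E[q₂] and solving: E[c₂] = 8.8, so q₁ = (37 − 2·9 + 8.8)/3 = 9.26667.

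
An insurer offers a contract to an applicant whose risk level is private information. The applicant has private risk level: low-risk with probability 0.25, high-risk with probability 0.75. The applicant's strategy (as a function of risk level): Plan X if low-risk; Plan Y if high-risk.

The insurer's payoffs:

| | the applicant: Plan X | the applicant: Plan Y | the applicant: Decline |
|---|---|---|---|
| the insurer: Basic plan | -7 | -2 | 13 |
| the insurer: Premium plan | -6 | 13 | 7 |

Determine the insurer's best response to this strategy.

Premium plan

E[Basic plan] = 0.25·(-7) + 0.75·(-2) = -3.25
E[Premium plan] = 0.25·(-6) + 0.75·(13) = 8.25
Best response: Premium plan (8.25 is the largest).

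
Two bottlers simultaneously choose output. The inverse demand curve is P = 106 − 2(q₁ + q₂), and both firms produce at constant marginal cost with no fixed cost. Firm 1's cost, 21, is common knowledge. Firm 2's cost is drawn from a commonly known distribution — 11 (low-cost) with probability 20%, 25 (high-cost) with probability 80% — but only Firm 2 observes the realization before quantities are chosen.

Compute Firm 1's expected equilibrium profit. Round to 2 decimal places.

Firm 2 with cost c maximizes (106 − 2(q₁+q₂) − c)·q₂, giving q₂(c) = (106 − c − 2q₁)/4.
E[c₂] = 0.2·11 + 0.8·25 = 22.2
Firm 1's FOC against E[q₂] yields q₁ = (106 − 2·21 + E[c₂])/6 = (106 − 42 + 22.2)/6 = 14.3667.
E[P] = 106 − 2·(q₁ + E[q₂]) = 49.7333; Firm 1's expected profit = (E[P] − 21)·q₁ = (49.7333 − 21)·14.3667 = 412.802.

412.80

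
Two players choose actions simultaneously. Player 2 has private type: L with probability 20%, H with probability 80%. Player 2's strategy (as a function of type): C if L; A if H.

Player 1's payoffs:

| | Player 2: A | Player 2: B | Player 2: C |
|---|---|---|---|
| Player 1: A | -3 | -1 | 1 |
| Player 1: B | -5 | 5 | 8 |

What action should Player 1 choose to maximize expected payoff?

A

E[A] = 0.2·(1) + 0.8·(-3) = -2.2
E[B] = 0.2·(8) + 0.8·(-5) = -2.4
Best response: A (-2.2 is the largest).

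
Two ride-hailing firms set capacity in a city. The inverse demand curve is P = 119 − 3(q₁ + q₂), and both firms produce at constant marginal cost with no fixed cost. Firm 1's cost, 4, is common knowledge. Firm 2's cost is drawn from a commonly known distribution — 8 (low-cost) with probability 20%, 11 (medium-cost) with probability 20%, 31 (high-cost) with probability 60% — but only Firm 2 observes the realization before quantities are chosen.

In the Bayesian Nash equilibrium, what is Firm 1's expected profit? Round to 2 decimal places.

Firm 2 with cost c maximizes (119 − 3(q₁+q₂) − c)·q₂, giving q₂(c) = (119 − c − 3q₁)/6.
E[c₂] = 0.2·8 + 0.2·11 + 0.6·31 = 22.4
Firm 1's FOC against E[q₂] yields q₁ = (119 − 2·4 + E[c₂])/9 = (119 − 8 + 22.4)/9 = 14.8222.
E[P] = 119 − 3·(q₁ + E[q₂]) = 48.4667; Firm 1's expected profit = (E[P] − 4)·q₁ = (48.4667 − 4)·14.8222 = 659.095.

659.09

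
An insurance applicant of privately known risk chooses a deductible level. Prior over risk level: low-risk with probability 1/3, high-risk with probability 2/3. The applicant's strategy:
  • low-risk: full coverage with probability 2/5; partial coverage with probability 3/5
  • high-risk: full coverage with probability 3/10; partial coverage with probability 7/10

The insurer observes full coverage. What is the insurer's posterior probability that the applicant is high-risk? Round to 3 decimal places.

P(full coverage) = (1/3)·(2/5) + (2/3)·(3/10) = 1/3
P(high-risk | full coverage) = ((2/3)·(3/10)) / (1/3) = (1/5) / (1/3) = 3/5

0.600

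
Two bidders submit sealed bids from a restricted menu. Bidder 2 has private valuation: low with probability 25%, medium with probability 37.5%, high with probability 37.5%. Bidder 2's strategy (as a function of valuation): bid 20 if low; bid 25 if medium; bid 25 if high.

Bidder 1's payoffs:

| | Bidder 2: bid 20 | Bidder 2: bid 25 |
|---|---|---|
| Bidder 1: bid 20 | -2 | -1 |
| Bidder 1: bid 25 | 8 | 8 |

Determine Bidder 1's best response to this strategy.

bid 25

Compute Bidder 1's expected payoff for each action, taking the expectation over Bidder 2's type.
E[bid 20] = 0.25·(-2) + 0.375·(-1) + 0.375·(-1) = -1.25
E[bid 25] = 0.25·(8) + 0.375·(8) + 0.375·(8) = 8
Best response: bid 25 (8 is the largest).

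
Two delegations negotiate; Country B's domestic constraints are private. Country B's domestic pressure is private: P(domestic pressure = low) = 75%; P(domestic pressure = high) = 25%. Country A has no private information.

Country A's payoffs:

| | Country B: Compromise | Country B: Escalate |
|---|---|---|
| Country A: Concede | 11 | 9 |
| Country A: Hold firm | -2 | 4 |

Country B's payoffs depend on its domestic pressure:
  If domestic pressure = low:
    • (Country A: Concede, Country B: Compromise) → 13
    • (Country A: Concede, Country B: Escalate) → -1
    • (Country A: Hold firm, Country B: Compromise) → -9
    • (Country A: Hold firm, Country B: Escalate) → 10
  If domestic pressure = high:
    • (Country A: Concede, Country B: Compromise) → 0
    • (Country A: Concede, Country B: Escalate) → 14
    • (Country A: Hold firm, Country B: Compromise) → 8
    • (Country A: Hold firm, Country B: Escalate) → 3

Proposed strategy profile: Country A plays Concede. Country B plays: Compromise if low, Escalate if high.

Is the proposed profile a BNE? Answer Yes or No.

Yes

A profile is a BNE iff every type of every player is best-responding given beliefs about the other side.
Country A plays Concede: E[Concede] = 0.75·(11) + 0.25·(9) = 10.5; E[Hold firm] = -0.5. Best-responding. ✓
Country B (domestic pressure low), facing Concede: Compromise gives 13, Escalate gives -1. Proposed Compromise is best. ✓
Country B (domestic pressure high), facing Concede: Compromise gives 0, Escalate gives 14. Proposed Escalate is best. ✓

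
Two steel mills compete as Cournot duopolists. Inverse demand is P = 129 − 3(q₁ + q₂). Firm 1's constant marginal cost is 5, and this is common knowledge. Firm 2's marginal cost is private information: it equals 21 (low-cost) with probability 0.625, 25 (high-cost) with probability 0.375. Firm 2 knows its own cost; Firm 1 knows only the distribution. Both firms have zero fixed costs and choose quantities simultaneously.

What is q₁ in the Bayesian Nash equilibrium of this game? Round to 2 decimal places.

Each type of Firm 2 best-responds to q₁; Firm 1 best-responds to the expected q₂ over Firm 2's types.
Firm 2 with cost c maximizes (129 − 3(q₁+q₂) − c)·q₂, giving q₂(c) = (129 − c − 3q₁)/6.
E[c₂] = 0.625·21 + 0.375·25 = 22.5
Firm 1's FOC against E[q₂] yields q₁ = (129 − 2·5 + E[c₂])/9 = (129 − 10 + 22.5)/9 = 15.7222.

15.72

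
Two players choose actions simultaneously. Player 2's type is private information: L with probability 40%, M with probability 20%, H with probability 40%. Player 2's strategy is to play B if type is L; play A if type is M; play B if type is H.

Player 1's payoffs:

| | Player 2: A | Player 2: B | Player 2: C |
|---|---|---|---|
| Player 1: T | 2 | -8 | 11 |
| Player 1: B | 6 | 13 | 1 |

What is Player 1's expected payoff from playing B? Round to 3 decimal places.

E[B] = 0.4·13 + 0.2·6 + 0.4·13 = 5.2 + 1.2 + 5.2 = 11.6

11.600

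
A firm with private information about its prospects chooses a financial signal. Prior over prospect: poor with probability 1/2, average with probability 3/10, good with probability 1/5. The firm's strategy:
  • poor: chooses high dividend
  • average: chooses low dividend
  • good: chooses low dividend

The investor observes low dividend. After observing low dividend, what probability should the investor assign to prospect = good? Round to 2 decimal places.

0.40

Apply Bayes' rule using the sender's strategy as the likelihood.
P(low dividend) = (1/2)·0 + (3/10)·1 + (1/5)·1 = 1/2
P(good | low dividend) = ((1/5)·1) / (1/2) = (1/5) / (1/2) = 2/5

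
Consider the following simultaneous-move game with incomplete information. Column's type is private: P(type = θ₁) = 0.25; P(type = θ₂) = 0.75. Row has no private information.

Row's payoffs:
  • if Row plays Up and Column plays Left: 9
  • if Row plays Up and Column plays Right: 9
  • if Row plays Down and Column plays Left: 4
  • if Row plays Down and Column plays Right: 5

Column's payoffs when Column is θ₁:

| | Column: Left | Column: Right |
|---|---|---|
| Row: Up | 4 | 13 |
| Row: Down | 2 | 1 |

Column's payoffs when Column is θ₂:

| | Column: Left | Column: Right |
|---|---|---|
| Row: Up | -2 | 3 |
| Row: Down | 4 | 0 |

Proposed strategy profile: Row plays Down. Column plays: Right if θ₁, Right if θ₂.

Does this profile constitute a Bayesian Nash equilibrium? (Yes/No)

Row plays Down: E[Down] = 0.25·(5) + 0.75·(5) = 5; E[Up] = 9. Not best-responding. ✗
Column (type θ₁), facing Down: Left gives 2, Right gives 1. Proposed Right is not best — profitable deviation exists. ✗
Column (type θ₂), facing Down: Left gives 4, Right gives 0. Proposed Right is not best — profitable deviation exists. ✗

No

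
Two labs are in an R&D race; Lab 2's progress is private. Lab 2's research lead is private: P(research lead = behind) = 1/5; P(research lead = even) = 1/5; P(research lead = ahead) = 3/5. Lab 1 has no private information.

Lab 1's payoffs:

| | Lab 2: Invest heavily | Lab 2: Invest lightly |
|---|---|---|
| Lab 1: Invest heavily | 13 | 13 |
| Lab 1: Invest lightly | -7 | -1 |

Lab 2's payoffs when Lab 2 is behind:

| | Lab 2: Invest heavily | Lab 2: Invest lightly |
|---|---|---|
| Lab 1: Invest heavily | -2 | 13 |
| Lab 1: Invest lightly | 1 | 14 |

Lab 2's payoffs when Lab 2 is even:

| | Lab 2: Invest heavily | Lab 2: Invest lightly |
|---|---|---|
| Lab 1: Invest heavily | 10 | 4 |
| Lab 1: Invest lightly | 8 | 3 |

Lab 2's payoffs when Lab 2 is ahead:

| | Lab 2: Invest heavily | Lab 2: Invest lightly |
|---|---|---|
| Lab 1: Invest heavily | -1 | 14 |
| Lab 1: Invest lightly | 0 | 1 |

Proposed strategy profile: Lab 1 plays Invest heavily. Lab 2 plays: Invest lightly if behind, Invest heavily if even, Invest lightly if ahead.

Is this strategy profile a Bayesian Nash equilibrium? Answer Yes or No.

Yes

Lab 1 plays Invest heavily: E[Invest heavily] = 1/5·(13) + 1/5·(13) + 3/5·(13) = 13; E[Invest lightly] = -11/5. Best-responding. ✓
Lab 2 (research lead behind), facing Invest heavily: Invest heavily gives -2, Invest lightly gives 13. Proposed Invest lightly is best. ✓
Lab 2 (research lead even), facing Invest heavily: Invest heavily gives 10, Invest lightly gives 4. Proposed Invest heavily is best. ✓
Lab 2 (research lead ahead), facing Invest heavily: Invest heavily gives -1, Invest lightly gives 14. Proposed Invest lightly is best. ✓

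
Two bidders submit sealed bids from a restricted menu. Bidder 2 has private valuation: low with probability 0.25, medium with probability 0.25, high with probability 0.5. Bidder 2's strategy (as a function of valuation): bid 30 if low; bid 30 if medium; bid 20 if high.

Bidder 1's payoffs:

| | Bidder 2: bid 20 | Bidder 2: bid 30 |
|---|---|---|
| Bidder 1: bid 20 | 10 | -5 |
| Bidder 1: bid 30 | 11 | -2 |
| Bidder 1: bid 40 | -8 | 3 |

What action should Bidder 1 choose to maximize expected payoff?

bid 30

E[bid 20] = 0.25·(-5) + 0.25·(-5) + 0.5·(10) = 2.5
E[bid 30] = 0.25·(-2) + 0.25·(-2) + 0.5·(11) = 4.5
E[bid 40] = 0.25·(3) + 0.25·(3) + 0.5·(-8) = -2.5
Best response: bid 30 (4.5 is the largest).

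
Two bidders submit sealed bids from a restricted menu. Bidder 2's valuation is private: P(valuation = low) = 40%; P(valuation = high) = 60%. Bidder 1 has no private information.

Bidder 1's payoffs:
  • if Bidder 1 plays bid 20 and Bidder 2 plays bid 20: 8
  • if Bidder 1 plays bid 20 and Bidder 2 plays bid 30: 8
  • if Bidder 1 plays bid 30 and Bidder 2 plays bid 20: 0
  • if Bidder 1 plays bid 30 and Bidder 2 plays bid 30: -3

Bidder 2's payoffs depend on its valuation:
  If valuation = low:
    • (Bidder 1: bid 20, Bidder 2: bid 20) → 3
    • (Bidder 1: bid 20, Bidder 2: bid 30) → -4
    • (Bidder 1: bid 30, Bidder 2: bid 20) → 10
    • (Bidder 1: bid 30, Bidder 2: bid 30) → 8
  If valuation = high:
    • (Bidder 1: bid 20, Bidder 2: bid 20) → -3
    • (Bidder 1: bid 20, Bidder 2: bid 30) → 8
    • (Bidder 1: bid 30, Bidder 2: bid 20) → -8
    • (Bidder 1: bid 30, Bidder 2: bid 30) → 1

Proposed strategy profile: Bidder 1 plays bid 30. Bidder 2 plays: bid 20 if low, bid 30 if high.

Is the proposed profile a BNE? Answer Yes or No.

Bidder 1 plays bid 30: E[bid 30] = 0.4·(0) + 0.6·(-3) = -1.8; E[bid 20] = 8. Not best-responding. ✗
Bidder 2 (valuation low), facing bid 30: bid 20 gives 10, bid 30 gives 8. Proposed bid 20 is best. ✓
Bidder 2 (valuation high), facing bid 30: bid 20 gives -8, bid 30 gives 1. Proposed bid 30 is best. ✓

No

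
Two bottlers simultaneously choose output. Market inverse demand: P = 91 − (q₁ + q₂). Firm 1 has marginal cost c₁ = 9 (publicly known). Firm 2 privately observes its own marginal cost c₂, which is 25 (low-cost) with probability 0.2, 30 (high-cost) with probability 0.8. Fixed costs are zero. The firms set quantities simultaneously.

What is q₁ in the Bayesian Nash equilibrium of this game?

Type-c best response for Firm 2: q₂(c) = (91 − c)/2 − q₁/2.
Firm 1 maximizes expected profit; its first-order condition is 91 − 2q₁ − E[q₂] − 9 = 0.
Substituting E[q₂] and solving: E[c₂] = 29, so q₁ = (91 − 2·9 + 29)/3 = 34.

34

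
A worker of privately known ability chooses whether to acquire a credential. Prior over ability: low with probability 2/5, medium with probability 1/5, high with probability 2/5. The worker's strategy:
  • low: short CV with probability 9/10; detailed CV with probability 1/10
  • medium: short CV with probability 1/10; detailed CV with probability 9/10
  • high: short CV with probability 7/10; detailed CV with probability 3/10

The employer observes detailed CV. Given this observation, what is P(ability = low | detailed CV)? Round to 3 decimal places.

0.118

P(detailed CV) = (2/5)·(1/10) + (1/5)·(9/10) + (2/5)·(3/10) = 17/50
P(low | detailed CV) = ((2/5)·(1/10)) / (17/50) = (1/25) / (17/50) = 2/17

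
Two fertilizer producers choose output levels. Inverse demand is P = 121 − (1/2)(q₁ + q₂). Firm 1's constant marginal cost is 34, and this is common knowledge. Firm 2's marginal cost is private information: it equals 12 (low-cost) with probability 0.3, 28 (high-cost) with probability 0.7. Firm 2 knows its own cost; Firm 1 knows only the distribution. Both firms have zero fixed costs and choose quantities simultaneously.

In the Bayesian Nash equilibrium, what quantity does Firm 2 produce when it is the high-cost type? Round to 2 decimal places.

Type-c best response for Firm 2: q₂(c) = (121 − c) − q₁/2.
Firm 1 maximizes expected profit; its first-order condition is 121 − q₁ − (1/2)E[q₂] − 34 = 0.
Substituting E[q₂] and solving: E[c₂] = 23.2, so q₁ = (121 − 2·34 + 23.2)/(3/2) = 50.8.
q₂(high-cost) = (121 − 28 − (1/2)·50.8) = 67.6.

67.60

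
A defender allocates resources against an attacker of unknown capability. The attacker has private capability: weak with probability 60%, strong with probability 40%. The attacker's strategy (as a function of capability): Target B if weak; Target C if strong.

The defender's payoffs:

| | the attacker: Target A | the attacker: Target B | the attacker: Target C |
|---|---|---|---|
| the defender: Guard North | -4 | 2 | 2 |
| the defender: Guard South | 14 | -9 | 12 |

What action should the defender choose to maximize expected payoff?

Compute the defender's expected payoff for each action, taking the expectation over the attacker's type.
E[Guard North] = 0.6·(2) + 0.4·(2) = 2
E[Guard South] = 0.6·(-9) + 0.4·(12) = -0.6
Best response: Guard North (2 is the largest).

Guard North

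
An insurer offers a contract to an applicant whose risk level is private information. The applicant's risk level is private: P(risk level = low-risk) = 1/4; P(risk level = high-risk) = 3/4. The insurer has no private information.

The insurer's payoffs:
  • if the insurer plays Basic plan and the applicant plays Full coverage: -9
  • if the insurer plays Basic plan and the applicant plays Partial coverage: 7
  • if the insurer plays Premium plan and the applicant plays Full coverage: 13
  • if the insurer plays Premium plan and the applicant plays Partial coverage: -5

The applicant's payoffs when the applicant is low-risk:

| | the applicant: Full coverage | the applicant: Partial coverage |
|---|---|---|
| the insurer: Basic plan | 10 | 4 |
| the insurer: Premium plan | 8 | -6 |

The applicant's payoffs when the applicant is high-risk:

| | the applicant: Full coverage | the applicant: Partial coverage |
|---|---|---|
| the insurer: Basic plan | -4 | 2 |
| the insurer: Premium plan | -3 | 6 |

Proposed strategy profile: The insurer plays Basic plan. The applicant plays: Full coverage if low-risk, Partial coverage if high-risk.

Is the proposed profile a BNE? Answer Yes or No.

The insurer plays Basic plan: E[Basic plan] = 1/4·(-9) + 3/4·(7) = 3; E[Premium plan] = -1/2. Best-responding. ✓
The applicant (risk level low-risk), facing Basic plan: Full coverage gives 10, Partial coverage gives 4. Proposed Full coverage is best. ✓
The applicant (risk level high-risk), facing Basic plan: Full coverage gives -4, Partial coverage gives 2. Proposed Partial coverage is best. ✓

Yes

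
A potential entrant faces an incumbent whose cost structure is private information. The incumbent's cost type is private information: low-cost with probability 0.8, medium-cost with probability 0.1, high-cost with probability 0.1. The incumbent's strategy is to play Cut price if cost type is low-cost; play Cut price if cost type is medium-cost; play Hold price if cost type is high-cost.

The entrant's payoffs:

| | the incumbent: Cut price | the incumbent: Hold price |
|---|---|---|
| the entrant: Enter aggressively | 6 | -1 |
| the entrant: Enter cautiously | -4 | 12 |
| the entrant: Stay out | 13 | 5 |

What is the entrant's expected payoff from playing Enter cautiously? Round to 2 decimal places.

-2.40

Take the expectation over the incumbent's cost type, weighting each type's action by its prior probability.
E[Enter cautiously] = 0.8·(-4) + 0.1·(-4) + 0.1·12 = (-3.2) + (-0.4) + 1.2 = -2.4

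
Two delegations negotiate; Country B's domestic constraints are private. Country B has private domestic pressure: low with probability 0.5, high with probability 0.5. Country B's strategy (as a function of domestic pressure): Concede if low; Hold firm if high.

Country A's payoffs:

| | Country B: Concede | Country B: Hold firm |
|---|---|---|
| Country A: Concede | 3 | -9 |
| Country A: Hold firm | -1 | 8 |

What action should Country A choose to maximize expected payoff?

E[Concede] = 0.5·(3) + 0.5·(-9) = -3
E[Hold firm] = 0.5·(-1) + 0.5·(8) = 3.5
Best response: Hold firm (3.5 is the largest).

Hold firm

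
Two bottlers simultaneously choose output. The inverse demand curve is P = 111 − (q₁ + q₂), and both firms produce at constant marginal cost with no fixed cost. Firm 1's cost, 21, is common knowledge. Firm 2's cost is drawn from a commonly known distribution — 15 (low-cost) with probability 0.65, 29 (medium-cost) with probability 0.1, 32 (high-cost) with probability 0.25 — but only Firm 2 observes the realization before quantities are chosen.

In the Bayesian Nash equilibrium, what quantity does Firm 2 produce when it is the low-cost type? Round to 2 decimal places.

33.06

Type-c best response for Firm 2: q₂(c) = (111 − c)/2 − q₁/2.
Firm 1 maximizes expected profit; its first-order condition is 111 − 2q₁ − E[q₂] − 21 = 0.
Substituting E[q₂] and solving: E[c₂] = 20.65, so q₁ = (111 − 2·21 + 20.65)/3 = 29.8833.
q₂(low-cost) = (111 − 15 − 29.8833)/2 = 33.0583.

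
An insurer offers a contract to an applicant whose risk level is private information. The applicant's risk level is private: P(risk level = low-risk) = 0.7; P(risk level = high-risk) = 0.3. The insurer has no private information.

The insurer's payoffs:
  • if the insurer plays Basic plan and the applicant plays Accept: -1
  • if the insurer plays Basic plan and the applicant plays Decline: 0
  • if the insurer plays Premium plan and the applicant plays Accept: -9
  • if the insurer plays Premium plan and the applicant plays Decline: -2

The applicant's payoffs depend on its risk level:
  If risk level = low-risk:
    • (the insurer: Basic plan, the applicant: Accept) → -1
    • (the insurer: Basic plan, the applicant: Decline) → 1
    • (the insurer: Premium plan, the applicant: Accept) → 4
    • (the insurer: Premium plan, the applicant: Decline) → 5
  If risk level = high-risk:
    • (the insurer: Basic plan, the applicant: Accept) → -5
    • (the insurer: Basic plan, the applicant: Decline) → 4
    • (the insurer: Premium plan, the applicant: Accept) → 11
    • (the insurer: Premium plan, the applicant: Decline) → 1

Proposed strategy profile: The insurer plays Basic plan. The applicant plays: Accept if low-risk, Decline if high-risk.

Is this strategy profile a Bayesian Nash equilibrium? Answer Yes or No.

The insurer plays Basic plan: E[Basic plan] = 0.7·(-1) + 0.3·(0) = -0.7; E[Premium plan] = -6.9. Best-responding. ✓
The applicant (risk level low-risk), facing Basic plan: Accept gives -1, Decline gives 1. Proposed Accept is not best — profitable deviation exists. ✗
The applicant (risk level high-risk), facing Basic plan: Accept gives -5, Decline gives 4. Proposed Decline is best. ✓

No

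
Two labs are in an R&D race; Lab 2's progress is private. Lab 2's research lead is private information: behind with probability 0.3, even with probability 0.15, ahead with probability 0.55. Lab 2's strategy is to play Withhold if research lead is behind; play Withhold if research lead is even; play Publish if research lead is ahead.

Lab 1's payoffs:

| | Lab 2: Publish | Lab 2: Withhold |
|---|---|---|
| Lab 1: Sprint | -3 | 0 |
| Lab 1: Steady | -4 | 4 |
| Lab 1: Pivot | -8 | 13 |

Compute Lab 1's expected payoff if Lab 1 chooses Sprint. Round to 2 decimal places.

E[Sprint] = 0.3·0 + 0.15·0 + 0.55·(-3) = 0 + 0 + (-1.65) = -1.65

-1.65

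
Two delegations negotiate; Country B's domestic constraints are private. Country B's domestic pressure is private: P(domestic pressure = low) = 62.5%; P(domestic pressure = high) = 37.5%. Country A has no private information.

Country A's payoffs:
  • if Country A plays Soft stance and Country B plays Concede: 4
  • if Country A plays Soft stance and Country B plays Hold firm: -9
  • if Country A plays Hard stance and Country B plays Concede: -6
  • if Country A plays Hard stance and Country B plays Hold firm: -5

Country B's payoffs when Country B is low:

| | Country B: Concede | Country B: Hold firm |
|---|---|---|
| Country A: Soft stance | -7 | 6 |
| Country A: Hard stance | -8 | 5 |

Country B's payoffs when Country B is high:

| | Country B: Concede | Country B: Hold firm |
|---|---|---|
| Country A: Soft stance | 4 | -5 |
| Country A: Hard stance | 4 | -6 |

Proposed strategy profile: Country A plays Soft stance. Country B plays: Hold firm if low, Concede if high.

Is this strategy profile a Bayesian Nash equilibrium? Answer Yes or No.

Country A plays Soft stance: E[Soft stance] = 0.625·(-9) + 0.375·(4) = -4.125; E[Hard stance] = -5.375. Best-responding. ✓
Country B (domestic pressure low), facing Soft stance: Concede gives -7, Hold firm gives 6. Proposed Hold firm is best. ✓
Country B (domestic pressure high), facing Soft stance: Concede gives 4, Hold firm gives -5. Proposed Concede is best. ✓

Yes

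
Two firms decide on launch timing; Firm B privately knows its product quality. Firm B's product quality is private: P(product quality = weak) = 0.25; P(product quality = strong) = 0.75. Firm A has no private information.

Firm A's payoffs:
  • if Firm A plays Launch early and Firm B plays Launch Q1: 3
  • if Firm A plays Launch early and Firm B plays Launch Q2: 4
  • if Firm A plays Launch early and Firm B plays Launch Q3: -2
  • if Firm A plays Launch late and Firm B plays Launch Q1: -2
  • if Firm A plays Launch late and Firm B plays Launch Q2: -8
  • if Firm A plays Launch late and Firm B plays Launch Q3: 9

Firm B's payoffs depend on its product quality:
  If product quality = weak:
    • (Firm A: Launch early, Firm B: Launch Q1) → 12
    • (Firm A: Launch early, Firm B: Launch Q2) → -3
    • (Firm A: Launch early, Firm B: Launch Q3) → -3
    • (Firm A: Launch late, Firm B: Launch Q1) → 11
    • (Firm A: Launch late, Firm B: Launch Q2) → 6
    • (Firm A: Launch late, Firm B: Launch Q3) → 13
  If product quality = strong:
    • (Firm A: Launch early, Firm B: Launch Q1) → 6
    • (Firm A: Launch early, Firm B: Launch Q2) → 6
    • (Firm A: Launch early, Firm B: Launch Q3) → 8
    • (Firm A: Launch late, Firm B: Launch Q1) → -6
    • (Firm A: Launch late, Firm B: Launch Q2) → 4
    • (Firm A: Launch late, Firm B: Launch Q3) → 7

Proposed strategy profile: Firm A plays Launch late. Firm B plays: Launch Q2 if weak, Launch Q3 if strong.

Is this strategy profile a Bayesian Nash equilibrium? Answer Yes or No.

No

Firm A plays Launch late: E[Launch late] = 0.25·(-8) + 0.75·(9) = 4.75; E[Launch early] = -0.5. Best-responding. ✓
Firm B (product quality weak), facing Launch late: Launch Q1 gives 11, Launch Q2 gives 6, Launch Q3 gives 13. Proposed Launch Q2 is not best — profitable deviation exists. ✗
Firm B (product quality strong), facing Launch late: Launch Q1 gives -6, Launch Q2 gives 4, Launch Q3 gives 7. Proposed Launch Q3 is best. ✓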